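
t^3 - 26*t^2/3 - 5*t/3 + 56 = (t - 8)*(t - 3)*(t + 7/3)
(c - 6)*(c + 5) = c^2 - c - 30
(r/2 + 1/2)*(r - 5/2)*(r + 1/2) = r^3/2 - r^2/2 - 13*r/8 - 5/8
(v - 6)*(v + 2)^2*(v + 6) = v^4 + 4*v^3 - 32*v^2 - 144*v - 144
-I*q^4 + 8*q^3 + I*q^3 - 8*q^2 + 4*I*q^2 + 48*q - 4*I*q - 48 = (q - 2*I)*(q + 4*I)*(q + 6*I)*(-I*q + I)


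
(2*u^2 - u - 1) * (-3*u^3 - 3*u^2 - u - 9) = -6*u^5 - 3*u^4 + 4*u^3 - 14*u^2 + 10*u + 9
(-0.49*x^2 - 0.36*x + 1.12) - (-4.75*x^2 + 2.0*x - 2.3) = 4.26*x^2 - 2.36*x + 3.42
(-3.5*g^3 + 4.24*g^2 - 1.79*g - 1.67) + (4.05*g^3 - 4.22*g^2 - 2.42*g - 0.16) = 0.55*g^3 + 0.0200000000000005*g^2 - 4.21*g - 1.83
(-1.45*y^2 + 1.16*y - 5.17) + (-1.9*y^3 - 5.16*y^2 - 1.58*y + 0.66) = -1.9*y^3 - 6.61*y^2 - 0.42*y - 4.51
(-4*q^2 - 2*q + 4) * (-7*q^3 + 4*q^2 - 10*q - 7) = 28*q^5 - 2*q^4 + 4*q^3 + 64*q^2 - 26*q - 28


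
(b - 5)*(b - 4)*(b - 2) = b^3 - 11*b^2 + 38*b - 40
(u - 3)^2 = u^2 - 6*u + 9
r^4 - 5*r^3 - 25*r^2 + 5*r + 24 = (r - 8)*(r - 1)*(r + 1)*(r + 3)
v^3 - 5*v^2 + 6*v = v*(v - 3)*(v - 2)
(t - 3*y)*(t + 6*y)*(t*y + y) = t^3*y + 3*t^2*y^2 + t^2*y - 18*t*y^3 + 3*t*y^2 - 18*y^3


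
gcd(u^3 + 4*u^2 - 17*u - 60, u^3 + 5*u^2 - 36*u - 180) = u + 5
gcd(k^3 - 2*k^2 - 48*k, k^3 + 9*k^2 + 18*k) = k^2 + 6*k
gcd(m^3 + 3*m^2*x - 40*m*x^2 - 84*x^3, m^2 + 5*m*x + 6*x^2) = m + 2*x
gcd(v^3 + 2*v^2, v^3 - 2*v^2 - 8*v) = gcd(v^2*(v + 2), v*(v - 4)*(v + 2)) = v^2 + 2*v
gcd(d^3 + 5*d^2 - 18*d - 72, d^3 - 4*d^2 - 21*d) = d + 3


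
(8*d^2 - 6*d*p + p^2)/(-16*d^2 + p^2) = (-2*d + p)/(4*d + p)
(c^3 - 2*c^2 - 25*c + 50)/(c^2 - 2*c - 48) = (-c^3 + 2*c^2 + 25*c - 50)/(-c^2 + 2*c + 48)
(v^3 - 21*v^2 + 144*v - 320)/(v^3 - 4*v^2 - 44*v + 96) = (v^2 - 13*v + 40)/(v^2 + 4*v - 12)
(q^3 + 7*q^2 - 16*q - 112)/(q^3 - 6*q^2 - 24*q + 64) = (q^2 + 3*q - 28)/(q^2 - 10*q + 16)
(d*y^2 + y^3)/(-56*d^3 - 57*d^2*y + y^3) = y^2/(-56*d^2 - d*y + y^2)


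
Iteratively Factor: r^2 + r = (r + 1)*(r)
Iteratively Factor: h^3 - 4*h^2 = (h)*(h^2 - 4*h) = h*(h - 4)*(h)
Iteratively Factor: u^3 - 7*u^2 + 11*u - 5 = (u - 1)*(u^2 - 6*u + 5) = (u - 5)*(u - 1)*(u - 1)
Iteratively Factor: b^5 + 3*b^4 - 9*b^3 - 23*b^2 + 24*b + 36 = (b - 2)*(b^4 + 5*b^3 + b^2 - 21*b - 18) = (b - 2)*(b + 3)*(b^3 + 2*b^2 - 5*b - 6) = (b - 2)^2*(b + 3)*(b^2 + 4*b + 3) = (b - 2)^2*(b + 1)*(b + 3)*(b + 3)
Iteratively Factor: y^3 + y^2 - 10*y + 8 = (y + 4)*(y^2 - 3*y + 2) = (y - 1)*(y + 4)*(y - 2)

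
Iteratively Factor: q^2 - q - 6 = (q - 3)*(q + 2)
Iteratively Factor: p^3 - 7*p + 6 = (p + 3)*(p^2 - 3*p + 2) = (p - 1)*(p + 3)*(p - 2)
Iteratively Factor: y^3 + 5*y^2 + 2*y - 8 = (y + 2)*(y^2 + 3*y - 4) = (y + 2)*(y + 4)*(y - 1)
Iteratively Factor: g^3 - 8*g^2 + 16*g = (g - 4)*(g^2 - 4*g) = (g - 4)^2*(g)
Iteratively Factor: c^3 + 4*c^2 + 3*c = (c + 3)*(c^2 + c) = c*(c + 3)*(c + 1)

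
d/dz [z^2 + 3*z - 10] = 2*z + 3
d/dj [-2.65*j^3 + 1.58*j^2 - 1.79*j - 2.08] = -7.95*j^2 + 3.16*j - 1.79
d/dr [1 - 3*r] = -3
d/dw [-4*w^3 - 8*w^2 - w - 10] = -12*w^2 - 16*w - 1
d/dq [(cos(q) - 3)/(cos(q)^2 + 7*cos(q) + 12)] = (cos(q)^2 - 6*cos(q) - 33)*sin(q)/(cos(q)^2 + 7*cos(q) + 12)^2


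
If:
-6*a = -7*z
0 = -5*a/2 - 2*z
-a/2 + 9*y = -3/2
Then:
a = 0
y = -1/6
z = 0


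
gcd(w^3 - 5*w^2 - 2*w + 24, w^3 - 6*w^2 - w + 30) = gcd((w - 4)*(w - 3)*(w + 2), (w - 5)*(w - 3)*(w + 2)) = w^2 - w - 6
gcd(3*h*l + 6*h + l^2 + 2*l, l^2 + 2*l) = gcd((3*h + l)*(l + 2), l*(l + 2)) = l + 2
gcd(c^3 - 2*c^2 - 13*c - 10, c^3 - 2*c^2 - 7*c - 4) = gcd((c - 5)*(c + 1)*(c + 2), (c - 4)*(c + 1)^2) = c + 1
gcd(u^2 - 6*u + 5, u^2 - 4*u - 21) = 1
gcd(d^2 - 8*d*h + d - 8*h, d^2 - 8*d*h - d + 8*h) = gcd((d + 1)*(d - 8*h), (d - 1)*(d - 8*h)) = d - 8*h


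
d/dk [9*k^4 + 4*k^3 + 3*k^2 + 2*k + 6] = 36*k^3 + 12*k^2 + 6*k + 2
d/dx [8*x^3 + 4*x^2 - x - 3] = 24*x^2 + 8*x - 1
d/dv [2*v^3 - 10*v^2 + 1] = 2*v*(3*v - 10)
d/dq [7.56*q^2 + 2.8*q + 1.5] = 15.12*q + 2.8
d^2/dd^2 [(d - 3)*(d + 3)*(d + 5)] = 6*d + 10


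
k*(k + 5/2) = k^2 + 5*k/2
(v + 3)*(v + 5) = v^2 + 8*v + 15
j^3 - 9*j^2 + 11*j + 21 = (j - 7)*(j - 3)*(j + 1)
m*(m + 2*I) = m^2 + 2*I*m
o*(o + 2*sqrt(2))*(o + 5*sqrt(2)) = o^3 + 7*sqrt(2)*o^2 + 20*o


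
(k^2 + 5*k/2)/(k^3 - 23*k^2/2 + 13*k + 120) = k/(k^2 - 14*k + 48)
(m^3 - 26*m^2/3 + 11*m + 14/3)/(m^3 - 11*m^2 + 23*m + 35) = (3*m^2 - 5*m - 2)/(3*(m^2 - 4*m - 5))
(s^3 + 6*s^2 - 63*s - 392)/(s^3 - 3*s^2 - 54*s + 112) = (s + 7)/(s - 2)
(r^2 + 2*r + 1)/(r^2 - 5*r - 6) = (r + 1)/(r - 6)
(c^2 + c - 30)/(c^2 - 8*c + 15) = (c + 6)/(c - 3)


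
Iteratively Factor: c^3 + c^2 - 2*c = (c - 1)*(c^2 + 2*c) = c*(c - 1)*(c + 2)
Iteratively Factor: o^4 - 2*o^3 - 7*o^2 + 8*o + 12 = (o - 2)*(o^3 - 7*o - 6) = (o - 2)*(o + 1)*(o^2 - o - 6) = (o - 3)*(o - 2)*(o + 1)*(o + 2)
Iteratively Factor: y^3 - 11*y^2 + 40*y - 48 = (y - 4)*(y^2 - 7*y + 12) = (y - 4)^2*(y - 3)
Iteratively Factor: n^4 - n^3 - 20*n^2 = (n)*(n^3 - n^2 - 20*n) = n*(n - 5)*(n^2 + 4*n) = n*(n - 5)*(n + 4)*(n)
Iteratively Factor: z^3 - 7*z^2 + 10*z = (z - 5)*(z^2 - 2*z) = (z - 5)*(z - 2)*(z)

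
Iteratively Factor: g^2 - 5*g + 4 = (g - 4)*(g - 1)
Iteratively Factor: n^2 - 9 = (n - 3)*(n + 3)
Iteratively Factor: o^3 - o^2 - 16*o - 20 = (o - 5)*(o^2 + 4*o + 4) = (o - 5)*(o + 2)*(o + 2)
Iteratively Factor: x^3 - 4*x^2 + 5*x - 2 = (x - 1)*(x^2 - 3*x + 2) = (x - 1)^2*(x - 2)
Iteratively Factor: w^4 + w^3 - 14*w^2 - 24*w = (w + 2)*(w^3 - w^2 - 12*w) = (w + 2)*(w + 3)*(w^2 - 4*w) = (w - 4)*(w + 2)*(w + 3)*(w)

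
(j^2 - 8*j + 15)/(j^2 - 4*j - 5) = (j - 3)/(j + 1)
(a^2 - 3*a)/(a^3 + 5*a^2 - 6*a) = (a - 3)/(a^2 + 5*a - 6)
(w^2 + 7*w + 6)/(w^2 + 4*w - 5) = (w^2 + 7*w + 6)/(w^2 + 4*w - 5)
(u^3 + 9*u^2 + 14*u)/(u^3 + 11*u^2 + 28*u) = (u + 2)/(u + 4)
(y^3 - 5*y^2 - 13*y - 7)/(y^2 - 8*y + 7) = (y^2 + 2*y + 1)/(y - 1)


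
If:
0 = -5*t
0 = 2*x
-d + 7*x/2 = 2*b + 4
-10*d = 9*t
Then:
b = -2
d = 0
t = 0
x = 0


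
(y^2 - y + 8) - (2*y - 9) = y^2 - 3*y + 17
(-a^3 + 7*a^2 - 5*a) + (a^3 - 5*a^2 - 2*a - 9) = 2*a^2 - 7*a - 9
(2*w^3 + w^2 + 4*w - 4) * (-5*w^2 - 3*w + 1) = -10*w^5 - 11*w^4 - 21*w^3 + 9*w^2 + 16*w - 4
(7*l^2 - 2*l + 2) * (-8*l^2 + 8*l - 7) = -56*l^4 + 72*l^3 - 81*l^2 + 30*l - 14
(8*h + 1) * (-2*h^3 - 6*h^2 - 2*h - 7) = -16*h^4 - 50*h^3 - 22*h^2 - 58*h - 7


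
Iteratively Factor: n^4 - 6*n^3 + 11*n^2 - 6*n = (n - 1)*(n^3 - 5*n^2 + 6*n) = (n - 2)*(n - 1)*(n^2 - 3*n) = n*(n - 2)*(n - 1)*(n - 3)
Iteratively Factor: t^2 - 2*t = (t - 2)*(t)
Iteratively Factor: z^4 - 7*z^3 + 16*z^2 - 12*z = (z)*(z^3 - 7*z^2 + 16*z - 12) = z*(z - 2)*(z^2 - 5*z + 6) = z*(z - 2)^2*(z - 3)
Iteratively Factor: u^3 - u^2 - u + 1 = (u + 1)*(u^2 - 2*u + 1) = (u - 1)*(u + 1)*(u - 1)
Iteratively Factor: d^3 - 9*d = (d + 3)*(d^2 - 3*d) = (d - 3)*(d + 3)*(d)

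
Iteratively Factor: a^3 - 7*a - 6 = (a + 2)*(a^2 - 2*a - 3) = (a - 3)*(a + 2)*(a + 1)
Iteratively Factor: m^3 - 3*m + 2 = (m + 2)*(m^2 - 2*m + 1) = (m - 1)*(m + 2)*(m - 1)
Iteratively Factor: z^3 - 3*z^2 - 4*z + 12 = (z - 3)*(z^2 - 4) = (z - 3)*(z - 2)*(z + 2)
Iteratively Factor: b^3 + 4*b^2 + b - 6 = (b + 3)*(b^2 + b - 2) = (b + 2)*(b + 3)*(b - 1)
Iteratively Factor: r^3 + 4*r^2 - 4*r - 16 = (r + 2)*(r^2 + 2*r - 8) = (r - 2)*(r + 2)*(r + 4)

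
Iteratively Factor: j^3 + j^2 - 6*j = (j - 2)*(j^2 + 3*j) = (j - 2)*(j + 3)*(j)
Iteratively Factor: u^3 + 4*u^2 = (u)*(u^2 + 4*u) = u^2*(u + 4)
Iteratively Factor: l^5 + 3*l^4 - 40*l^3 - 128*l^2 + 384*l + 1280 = (l + 4)*(l^4 - l^3 - 36*l^2 + 16*l + 320) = (l - 4)*(l + 4)*(l^3 + 3*l^2 - 24*l - 80) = (l - 5)*(l - 4)*(l + 4)*(l^2 + 8*l + 16) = (l - 5)*(l - 4)*(l + 4)^2*(l + 4)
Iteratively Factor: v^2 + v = (v)*(v + 1)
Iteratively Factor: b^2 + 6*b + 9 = (b + 3)*(b + 3)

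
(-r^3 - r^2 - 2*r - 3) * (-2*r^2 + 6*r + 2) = 2*r^5 - 4*r^4 - 4*r^3 - 8*r^2 - 22*r - 6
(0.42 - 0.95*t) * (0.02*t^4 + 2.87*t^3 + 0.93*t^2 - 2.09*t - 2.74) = -0.019*t^5 - 2.7181*t^4 + 0.3219*t^3 + 2.3761*t^2 + 1.7252*t - 1.1508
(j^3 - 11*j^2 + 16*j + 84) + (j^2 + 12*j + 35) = j^3 - 10*j^2 + 28*j + 119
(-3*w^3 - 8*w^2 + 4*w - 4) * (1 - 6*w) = 18*w^4 + 45*w^3 - 32*w^2 + 28*w - 4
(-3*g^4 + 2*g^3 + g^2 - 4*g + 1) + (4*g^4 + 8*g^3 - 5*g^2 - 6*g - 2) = g^4 + 10*g^3 - 4*g^2 - 10*g - 1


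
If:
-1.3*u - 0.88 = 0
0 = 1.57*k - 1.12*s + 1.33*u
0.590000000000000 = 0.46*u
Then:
No Solution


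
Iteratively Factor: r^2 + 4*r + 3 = (r + 1)*(r + 3)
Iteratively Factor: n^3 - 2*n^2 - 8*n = (n)*(n^2 - 2*n - 8) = n*(n - 4)*(n + 2)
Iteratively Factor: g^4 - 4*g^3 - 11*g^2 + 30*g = (g - 5)*(g^3 + g^2 - 6*g) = (g - 5)*(g - 2)*(g^2 + 3*g) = (g - 5)*(g - 2)*(g + 3)*(g)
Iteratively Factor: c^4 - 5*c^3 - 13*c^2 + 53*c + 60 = (c - 4)*(c^3 - c^2 - 17*c - 15) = (c - 4)*(c + 1)*(c^2 - 2*c - 15) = (c - 5)*(c - 4)*(c + 1)*(c + 3)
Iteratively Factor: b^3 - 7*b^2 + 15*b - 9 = (b - 3)*(b^2 - 4*b + 3) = (b - 3)^2*(b - 1)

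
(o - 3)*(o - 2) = o^2 - 5*o + 6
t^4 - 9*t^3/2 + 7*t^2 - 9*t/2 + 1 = (t - 2)*(t - 1)^2*(t - 1/2)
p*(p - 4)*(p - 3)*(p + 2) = p^4 - 5*p^3 - 2*p^2 + 24*p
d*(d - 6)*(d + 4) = d^3 - 2*d^2 - 24*d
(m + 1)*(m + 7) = m^2 + 8*m + 7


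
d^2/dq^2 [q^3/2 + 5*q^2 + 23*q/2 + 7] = 3*q + 10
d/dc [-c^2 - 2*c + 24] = -2*c - 2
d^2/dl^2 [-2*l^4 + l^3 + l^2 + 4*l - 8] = -24*l^2 + 6*l + 2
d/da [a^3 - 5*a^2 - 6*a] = 3*a^2 - 10*a - 6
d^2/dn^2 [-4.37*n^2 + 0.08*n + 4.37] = -8.74000000000000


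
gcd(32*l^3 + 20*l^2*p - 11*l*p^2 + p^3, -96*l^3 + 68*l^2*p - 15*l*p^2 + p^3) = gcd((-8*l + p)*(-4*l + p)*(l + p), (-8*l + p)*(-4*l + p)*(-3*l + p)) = 32*l^2 - 12*l*p + p^2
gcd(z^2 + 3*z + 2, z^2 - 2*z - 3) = z + 1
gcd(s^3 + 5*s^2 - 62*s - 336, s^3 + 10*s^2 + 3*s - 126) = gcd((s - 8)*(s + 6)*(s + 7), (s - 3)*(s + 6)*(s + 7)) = s^2 + 13*s + 42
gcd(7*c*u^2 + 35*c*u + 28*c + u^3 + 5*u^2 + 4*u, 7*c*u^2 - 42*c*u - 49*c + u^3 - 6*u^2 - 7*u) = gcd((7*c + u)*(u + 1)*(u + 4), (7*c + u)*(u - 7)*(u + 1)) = 7*c*u + 7*c + u^2 + u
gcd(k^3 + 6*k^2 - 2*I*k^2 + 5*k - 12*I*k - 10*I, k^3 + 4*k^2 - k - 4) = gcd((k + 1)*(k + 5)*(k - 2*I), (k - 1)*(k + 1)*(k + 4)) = k + 1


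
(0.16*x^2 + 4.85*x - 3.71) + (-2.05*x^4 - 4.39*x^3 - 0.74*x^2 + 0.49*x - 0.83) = -2.05*x^4 - 4.39*x^3 - 0.58*x^2 + 5.34*x - 4.54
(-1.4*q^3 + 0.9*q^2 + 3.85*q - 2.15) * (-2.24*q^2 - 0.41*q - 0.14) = 3.136*q^5 - 1.442*q^4 - 8.797*q^3 + 3.1115*q^2 + 0.3425*q + 0.301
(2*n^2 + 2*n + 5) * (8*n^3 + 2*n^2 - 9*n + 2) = 16*n^5 + 20*n^4 + 26*n^3 - 4*n^2 - 41*n + 10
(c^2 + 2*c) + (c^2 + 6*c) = 2*c^2 + 8*c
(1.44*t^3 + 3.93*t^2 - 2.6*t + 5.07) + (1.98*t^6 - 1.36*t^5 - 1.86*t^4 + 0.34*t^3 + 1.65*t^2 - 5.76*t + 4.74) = 1.98*t^6 - 1.36*t^5 - 1.86*t^4 + 1.78*t^3 + 5.58*t^2 - 8.36*t + 9.81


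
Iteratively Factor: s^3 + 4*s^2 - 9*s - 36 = (s - 3)*(s^2 + 7*s + 12) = (s - 3)*(s + 3)*(s + 4)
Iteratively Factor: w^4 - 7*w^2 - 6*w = (w - 3)*(w^3 + 3*w^2 + 2*w) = (w - 3)*(w + 2)*(w^2 + w) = w*(w - 3)*(w + 2)*(w + 1)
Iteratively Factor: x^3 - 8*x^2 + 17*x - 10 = (x - 2)*(x^2 - 6*x + 5) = (x - 5)*(x - 2)*(x - 1)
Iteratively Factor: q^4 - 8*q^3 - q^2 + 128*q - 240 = (q - 4)*(q^3 - 4*q^2 - 17*q + 60) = (q - 5)*(q - 4)*(q^2 + q - 12) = (q - 5)*(q - 4)*(q + 4)*(q - 3)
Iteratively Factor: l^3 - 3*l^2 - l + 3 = (l - 1)*(l^2 - 2*l - 3) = (l - 1)*(l + 1)*(l - 3)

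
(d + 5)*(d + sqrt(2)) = d^2 + sqrt(2)*d + 5*d + 5*sqrt(2)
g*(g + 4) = g^2 + 4*g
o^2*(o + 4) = o^3 + 4*o^2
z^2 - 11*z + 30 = (z - 6)*(z - 5)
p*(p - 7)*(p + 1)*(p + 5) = p^4 - p^3 - 37*p^2 - 35*p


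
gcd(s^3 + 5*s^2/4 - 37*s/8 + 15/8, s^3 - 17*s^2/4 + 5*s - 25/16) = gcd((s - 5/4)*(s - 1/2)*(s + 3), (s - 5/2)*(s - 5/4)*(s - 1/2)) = s^2 - 7*s/4 + 5/8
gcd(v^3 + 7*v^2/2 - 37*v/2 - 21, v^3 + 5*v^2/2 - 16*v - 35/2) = v^2 - 5*v/2 - 7/2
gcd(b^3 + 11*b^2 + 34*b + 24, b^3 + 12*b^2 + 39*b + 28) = b^2 + 5*b + 4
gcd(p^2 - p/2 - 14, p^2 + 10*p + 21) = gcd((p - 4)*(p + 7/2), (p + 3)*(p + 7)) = 1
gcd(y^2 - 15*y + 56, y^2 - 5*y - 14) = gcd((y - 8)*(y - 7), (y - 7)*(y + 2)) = y - 7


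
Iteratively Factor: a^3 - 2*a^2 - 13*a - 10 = (a - 5)*(a^2 + 3*a + 2) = (a - 5)*(a + 2)*(a + 1)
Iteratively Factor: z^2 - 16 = (z - 4)*(z + 4)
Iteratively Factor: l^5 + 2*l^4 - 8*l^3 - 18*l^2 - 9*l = (l + 3)*(l^4 - l^3 - 5*l^2 - 3*l) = (l + 1)*(l + 3)*(l^3 - 2*l^2 - 3*l) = l*(l + 1)*(l + 3)*(l^2 - 2*l - 3) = l*(l - 3)*(l + 1)*(l + 3)*(l + 1)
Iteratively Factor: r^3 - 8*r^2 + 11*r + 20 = (r - 5)*(r^2 - 3*r - 4) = (r - 5)*(r - 4)*(r + 1)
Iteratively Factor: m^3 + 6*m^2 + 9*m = (m + 3)*(m^2 + 3*m) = (m + 3)^2*(m)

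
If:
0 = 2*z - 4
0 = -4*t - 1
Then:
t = -1/4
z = 2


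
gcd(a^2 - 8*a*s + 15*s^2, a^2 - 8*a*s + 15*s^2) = a^2 - 8*a*s + 15*s^2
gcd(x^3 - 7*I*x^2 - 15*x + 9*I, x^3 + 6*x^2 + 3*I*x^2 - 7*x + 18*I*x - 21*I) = 1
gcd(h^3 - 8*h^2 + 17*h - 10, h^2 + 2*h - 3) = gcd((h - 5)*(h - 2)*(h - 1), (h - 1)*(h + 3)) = h - 1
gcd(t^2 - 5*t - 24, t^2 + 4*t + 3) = t + 3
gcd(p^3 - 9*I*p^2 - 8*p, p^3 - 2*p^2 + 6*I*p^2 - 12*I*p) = p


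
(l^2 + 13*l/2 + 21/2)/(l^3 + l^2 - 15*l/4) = 2*(2*l^2 + 13*l + 21)/(l*(4*l^2 + 4*l - 15))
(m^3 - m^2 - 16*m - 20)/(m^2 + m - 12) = (m^3 - m^2 - 16*m - 20)/(m^2 + m - 12)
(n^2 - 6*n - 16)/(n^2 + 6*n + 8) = (n - 8)/(n + 4)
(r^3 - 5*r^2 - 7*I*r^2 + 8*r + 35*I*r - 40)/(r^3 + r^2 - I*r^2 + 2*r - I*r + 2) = (r^2 - r*(5 + 8*I) + 40*I)/(r^2 + r*(1 - 2*I) - 2*I)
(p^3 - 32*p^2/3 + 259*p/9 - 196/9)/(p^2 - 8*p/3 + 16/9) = (3*p^2 - 28*p + 49)/(3*p - 4)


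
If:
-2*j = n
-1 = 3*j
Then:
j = -1/3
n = 2/3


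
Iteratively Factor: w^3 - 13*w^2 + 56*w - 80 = (w - 4)*(w^2 - 9*w + 20) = (w - 4)^2*(w - 5)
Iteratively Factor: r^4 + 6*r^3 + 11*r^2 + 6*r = (r)*(r^3 + 6*r^2 + 11*r + 6) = r*(r + 2)*(r^2 + 4*r + 3) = r*(r + 1)*(r + 2)*(r + 3)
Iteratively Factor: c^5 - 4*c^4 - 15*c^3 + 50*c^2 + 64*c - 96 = (c - 1)*(c^4 - 3*c^3 - 18*c^2 + 32*c + 96) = (c - 1)*(c + 2)*(c^3 - 5*c^2 - 8*c + 48) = (c - 4)*(c - 1)*(c + 2)*(c^2 - c - 12) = (c - 4)^2*(c - 1)*(c + 2)*(c + 3)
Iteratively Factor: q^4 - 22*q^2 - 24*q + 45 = (q + 3)*(q^3 - 3*q^2 - 13*q + 15) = (q - 1)*(q + 3)*(q^2 - 2*q - 15) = (q - 5)*(q - 1)*(q + 3)*(q + 3)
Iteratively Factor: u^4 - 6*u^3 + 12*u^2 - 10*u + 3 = (u - 1)*(u^3 - 5*u^2 + 7*u - 3) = (u - 1)^2*(u^2 - 4*u + 3) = (u - 3)*(u - 1)^2*(u - 1)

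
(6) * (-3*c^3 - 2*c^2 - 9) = -18*c^3 - 12*c^2 - 54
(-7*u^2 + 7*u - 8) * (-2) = 14*u^2 - 14*u + 16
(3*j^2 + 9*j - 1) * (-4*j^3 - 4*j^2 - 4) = -12*j^5 - 48*j^4 - 32*j^3 - 8*j^2 - 36*j + 4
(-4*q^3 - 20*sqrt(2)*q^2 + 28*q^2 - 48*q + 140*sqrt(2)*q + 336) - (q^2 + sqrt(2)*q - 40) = -4*q^3 - 20*sqrt(2)*q^2 + 27*q^2 - 48*q + 139*sqrt(2)*q + 376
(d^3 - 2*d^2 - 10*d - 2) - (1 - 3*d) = d^3 - 2*d^2 - 7*d - 3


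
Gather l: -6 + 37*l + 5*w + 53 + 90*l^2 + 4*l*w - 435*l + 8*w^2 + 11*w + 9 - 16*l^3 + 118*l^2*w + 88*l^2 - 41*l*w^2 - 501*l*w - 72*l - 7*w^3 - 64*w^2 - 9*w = -16*l^3 + l^2*(118*w + 178) + l*(-41*w^2 - 497*w - 470) - 7*w^3 - 56*w^2 + 7*w + 56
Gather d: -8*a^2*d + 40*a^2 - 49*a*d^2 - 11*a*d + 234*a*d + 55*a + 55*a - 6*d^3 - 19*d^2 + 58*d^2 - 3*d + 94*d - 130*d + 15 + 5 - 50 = 40*a^2 + 110*a - 6*d^3 + d^2*(39 - 49*a) + d*(-8*a^2 + 223*a - 39) - 30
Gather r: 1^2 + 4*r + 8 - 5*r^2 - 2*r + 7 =-5*r^2 + 2*r + 16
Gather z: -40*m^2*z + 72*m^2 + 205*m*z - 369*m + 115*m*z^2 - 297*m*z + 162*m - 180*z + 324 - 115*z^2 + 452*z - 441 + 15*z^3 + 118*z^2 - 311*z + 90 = 72*m^2 - 207*m + 15*z^3 + z^2*(115*m + 3) + z*(-40*m^2 - 92*m - 39) - 27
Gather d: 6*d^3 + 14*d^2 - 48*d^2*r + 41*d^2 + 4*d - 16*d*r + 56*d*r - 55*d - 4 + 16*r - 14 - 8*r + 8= 6*d^3 + d^2*(55 - 48*r) + d*(40*r - 51) + 8*r - 10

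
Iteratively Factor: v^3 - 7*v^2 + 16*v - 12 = (v - 2)*(v^2 - 5*v + 6) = (v - 3)*(v - 2)*(v - 2)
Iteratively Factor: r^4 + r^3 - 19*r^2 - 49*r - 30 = (r + 2)*(r^3 - r^2 - 17*r - 15) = (r + 2)*(r + 3)*(r^2 - 4*r - 5) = (r + 1)*(r + 2)*(r + 3)*(r - 5)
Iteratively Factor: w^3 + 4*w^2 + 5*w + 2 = (w + 1)*(w^2 + 3*w + 2) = (w + 1)*(w + 2)*(w + 1)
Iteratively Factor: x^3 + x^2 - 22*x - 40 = (x + 4)*(x^2 - 3*x - 10) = (x + 2)*(x + 4)*(x - 5)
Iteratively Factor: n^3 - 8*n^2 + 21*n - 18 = (n - 3)*(n^2 - 5*n + 6) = (n - 3)*(n - 2)*(n - 3)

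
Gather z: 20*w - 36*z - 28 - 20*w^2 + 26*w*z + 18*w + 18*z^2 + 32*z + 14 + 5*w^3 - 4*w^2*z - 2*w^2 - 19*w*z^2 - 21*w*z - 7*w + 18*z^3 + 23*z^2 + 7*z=5*w^3 - 22*w^2 + 31*w + 18*z^3 + z^2*(41 - 19*w) + z*(-4*w^2 + 5*w + 3) - 14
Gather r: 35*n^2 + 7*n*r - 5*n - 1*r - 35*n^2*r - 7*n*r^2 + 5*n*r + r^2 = 35*n^2 - 5*n + r^2*(1 - 7*n) + r*(-35*n^2 + 12*n - 1)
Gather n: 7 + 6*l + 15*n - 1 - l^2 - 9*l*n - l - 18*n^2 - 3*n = -l^2 + 5*l - 18*n^2 + n*(12 - 9*l) + 6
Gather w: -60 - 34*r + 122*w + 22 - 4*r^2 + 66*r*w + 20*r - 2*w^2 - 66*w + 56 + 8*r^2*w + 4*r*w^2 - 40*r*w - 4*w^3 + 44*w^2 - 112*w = -4*r^2 - 14*r - 4*w^3 + w^2*(4*r + 42) + w*(8*r^2 + 26*r - 56) + 18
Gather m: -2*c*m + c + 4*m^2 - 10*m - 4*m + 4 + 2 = c + 4*m^2 + m*(-2*c - 14) + 6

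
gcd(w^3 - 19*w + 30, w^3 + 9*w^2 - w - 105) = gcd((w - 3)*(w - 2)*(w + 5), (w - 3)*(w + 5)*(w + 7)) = w^2 + 2*w - 15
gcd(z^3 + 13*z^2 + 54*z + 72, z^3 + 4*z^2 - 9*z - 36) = z^2 + 7*z + 12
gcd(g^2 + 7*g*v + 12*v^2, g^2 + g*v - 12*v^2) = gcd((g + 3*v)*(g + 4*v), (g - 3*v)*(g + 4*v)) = g + 4*v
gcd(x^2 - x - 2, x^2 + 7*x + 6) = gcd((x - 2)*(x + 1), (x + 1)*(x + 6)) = x + 1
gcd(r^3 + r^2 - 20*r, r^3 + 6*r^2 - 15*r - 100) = r^2 + r - 20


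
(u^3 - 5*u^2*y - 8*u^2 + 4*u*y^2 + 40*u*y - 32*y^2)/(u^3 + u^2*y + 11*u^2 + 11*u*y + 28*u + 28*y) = (u^3 - 5*u^2*y - 8*u^2 + 4*u*y^2 + 40*u*y - 32*y^2)/(u^3 + u^2*y + 11*u^2 + 11*u*y + 28*u + 28*y)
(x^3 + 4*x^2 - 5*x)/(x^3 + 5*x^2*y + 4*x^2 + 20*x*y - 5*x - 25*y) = x/(x + 5*y)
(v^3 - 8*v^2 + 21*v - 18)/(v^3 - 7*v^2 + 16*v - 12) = (v - 3)/(v - 2)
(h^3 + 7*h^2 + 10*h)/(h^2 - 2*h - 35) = h*(h + 2)/(h - 7)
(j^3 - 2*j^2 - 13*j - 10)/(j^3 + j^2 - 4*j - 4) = (j - 5)/(j - 2)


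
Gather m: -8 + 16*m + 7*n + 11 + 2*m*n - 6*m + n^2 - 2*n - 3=m*(2*n + 10) + n^2 + 5*n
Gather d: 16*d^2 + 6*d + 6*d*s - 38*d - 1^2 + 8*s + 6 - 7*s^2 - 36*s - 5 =16*d^2 + d*(6*s - 32) - 7*s^2 - 28*s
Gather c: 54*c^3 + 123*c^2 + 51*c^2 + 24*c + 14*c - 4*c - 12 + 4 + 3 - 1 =54*c^3 + 174*c^2 + 34*c - 6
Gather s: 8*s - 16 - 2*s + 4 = 6*s - 12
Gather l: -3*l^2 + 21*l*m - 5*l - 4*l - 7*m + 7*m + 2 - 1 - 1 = -3*l^2 + l*(21*m - 9)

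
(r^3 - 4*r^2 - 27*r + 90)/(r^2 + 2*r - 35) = (r^3 - 4*r^2 - 27*r + 90)/(r^2 + 2*r - 35)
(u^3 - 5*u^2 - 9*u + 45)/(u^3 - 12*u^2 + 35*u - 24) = (u^2 - 2*u - 15)/(u^2 - 9*u + 8)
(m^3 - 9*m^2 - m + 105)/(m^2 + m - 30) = (m^2 - 4*m - 21)/(m + 6)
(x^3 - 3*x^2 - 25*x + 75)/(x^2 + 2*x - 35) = (x^2 + 2*x - 15)/(x + 7)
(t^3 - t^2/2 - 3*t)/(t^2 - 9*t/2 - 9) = t*(t - 2)/(t - 6)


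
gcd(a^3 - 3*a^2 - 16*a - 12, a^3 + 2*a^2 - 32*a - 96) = a - 6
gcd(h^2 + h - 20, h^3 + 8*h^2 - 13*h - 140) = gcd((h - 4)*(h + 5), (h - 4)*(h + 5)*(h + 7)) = h^2 + h - 20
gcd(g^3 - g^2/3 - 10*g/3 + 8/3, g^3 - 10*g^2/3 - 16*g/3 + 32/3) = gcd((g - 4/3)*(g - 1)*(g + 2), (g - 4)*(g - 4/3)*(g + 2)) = g^2 + 2*g/3 - 8/3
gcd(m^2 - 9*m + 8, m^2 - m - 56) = m - 8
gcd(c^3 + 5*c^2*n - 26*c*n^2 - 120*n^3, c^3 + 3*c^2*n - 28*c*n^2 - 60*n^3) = c^2 + c*n - 30*n^2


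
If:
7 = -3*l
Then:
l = -7/3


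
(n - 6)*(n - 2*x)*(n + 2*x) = n^3 - 6*n^2 - 4*n*x^2 + 24*x^2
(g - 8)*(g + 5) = g^2 - 3*g - 40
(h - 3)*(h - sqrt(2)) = h^2 - 3*h - sqrt(2)*h + 3*sqrt(2)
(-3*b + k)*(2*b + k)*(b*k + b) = -6*b^3*k - 6*b^3 - b^2*k^2 - b^2*k + b*k^3 + b*k^2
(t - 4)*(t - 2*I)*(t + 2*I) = t^3 - 4*t^2 + 4*t - 16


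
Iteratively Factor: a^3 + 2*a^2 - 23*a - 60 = (a + 3)*(a^2 - a - 20) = (a + 3)*(a + 4)*(a - 5)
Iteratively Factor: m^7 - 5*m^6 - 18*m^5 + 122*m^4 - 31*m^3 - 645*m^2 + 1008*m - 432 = (m - 4)*(m^6 - m^5 - 22*m^4 + 34*m^3 + 105*m^2 - 225*m + 108) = (m - 4)*(m - 3)*(m^5 + 2*m^4 - 16*m^3 - 14*m^2 + 63*m - 36) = (m - 4)*(m - 3)*(m + 4)*(m^4 - 2*m^3 - 8*m^2 + 18*m - 9) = (m - 4)*(m - 3)*(m - 1)*(m + 4)*(m^3 - m^2 - 9*m + 9) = (m - 4)*(m - 3)*(m - 1)*(m + 3)*(m + 4)*(m^2 - 4*m + 3) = (m - 4)*(m - 3)^2*(m - 1)*(m + 3)*(m + 4)*(m - 1)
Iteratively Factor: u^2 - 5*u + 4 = (u - 1)*(u - 4)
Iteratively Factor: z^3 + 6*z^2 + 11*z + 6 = (z + 2)*(z^2 + 4*z + 3) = (z + 2)*(z + 3)*(z + 1)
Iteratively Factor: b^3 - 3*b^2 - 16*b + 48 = (b + 4)*(b^2 - 7*b + 12) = (b - 3)*(b + 4)*(b - 4)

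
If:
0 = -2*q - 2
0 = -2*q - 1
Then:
No Solution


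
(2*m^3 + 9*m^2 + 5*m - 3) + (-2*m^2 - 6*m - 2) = 2*m^3 + 7*m^2 - m - 5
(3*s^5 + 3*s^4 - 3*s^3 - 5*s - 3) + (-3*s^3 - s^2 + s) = 3*s^5 + 3*s^4 - 6*s^3 - s^2 - 4*s - 3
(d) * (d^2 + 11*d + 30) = d^3 + 11*d^2 + 30*d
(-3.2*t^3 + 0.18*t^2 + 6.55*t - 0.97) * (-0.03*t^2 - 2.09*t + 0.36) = 0.096*t^5 + 6.6826*t^4 - 1.7247*t^3 - 13.5956*t^2 + 4.3853*t - 0.3492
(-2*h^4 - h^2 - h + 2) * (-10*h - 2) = 20*h^5 + 4*h^4 + 10*h^3 + 12*h^2 - 18*h - 4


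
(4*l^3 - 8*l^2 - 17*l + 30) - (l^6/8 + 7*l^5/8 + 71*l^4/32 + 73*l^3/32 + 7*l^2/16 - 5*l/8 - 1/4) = -l^6/8 - 7*l^5/8 - 71*l^4/32 + 55*l^3/32 - 135*l^2/16 - 131*l/8 + 121/4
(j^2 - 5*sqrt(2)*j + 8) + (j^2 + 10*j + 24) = 2*j^2 - 5*sqrt(2)*j + 10*j + 32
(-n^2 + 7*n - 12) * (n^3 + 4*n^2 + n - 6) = -n^5 + 3*n^4 + 15*n^3 - 35*n^2 - 54*n + 72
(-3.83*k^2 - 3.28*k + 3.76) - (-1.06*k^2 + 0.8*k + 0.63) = -2.77*k^2 - 4.08*k + 3.13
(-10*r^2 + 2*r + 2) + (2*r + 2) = -10*r^2 + 4*r + 4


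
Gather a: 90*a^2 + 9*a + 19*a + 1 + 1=90*a^2 + 28*a + 2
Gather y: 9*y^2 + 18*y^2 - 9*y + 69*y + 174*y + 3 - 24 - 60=27*y^2 + 234*y - 81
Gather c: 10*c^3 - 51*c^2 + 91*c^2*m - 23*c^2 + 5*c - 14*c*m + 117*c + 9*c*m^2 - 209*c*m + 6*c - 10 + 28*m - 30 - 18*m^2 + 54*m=10*c^3 + c^2*(91*m - 74) + c*(9*m^2 - 223*m + 128) - 18*m^2 + 82*m - 40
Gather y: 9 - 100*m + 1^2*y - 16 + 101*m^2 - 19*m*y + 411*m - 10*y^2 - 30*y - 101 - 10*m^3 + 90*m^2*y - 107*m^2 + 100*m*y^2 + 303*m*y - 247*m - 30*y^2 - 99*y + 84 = -10*m^3 - 6*m^2 + 64*m + y^2*(100*m - 40) + y*(90*m^2 + 284*m - 128) - 24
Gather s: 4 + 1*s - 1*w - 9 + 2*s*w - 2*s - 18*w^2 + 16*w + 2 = s*(2*w - 1) - 18*w^2 + 15*w - 3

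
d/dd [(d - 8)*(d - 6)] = 2*d - 14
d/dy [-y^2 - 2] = -2*y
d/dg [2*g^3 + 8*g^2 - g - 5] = 6*g^2 + 16*g - 1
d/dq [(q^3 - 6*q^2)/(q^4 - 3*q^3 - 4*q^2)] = (-q^2 + 12*q - 22)/(q^4 - 6*q^3 + q^2 + 24*q + 16)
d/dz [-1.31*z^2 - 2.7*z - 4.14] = -2.62*z - 2.7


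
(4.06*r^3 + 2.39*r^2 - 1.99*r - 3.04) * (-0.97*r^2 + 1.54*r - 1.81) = -3.9382*r^5 + 3.9341*r^4 - 1.7377*r^3 - 4.4417*r^2 - 1.0797*r + 5.5024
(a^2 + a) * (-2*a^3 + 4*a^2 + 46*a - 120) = -2*a^5 + 2*a^4 + 50*a^3 - 74*a^2 - 120*a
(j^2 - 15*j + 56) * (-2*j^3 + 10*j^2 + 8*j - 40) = -2*j^5 + 40*j^4 - 254*j^3 + 400*j^2 + 1048*j - 2240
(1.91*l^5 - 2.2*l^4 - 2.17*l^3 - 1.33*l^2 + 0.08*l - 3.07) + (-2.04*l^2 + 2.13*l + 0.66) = 1.91*l^5 - 2.2*l^4 - 2.17*l^3 - 3.37*l^2 + 2.21*l - 2.41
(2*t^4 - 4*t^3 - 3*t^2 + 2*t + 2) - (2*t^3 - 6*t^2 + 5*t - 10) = 2*t^4 - 6*t^3 + 3*t^2 - 3*t + 12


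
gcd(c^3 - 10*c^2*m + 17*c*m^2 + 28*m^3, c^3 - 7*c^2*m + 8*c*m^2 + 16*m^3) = c^2 - 3*c*m - 4*m^2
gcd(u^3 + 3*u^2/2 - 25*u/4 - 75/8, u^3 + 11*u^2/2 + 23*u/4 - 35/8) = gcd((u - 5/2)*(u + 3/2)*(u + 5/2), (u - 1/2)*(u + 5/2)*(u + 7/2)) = u + 5/2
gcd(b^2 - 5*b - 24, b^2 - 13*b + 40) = b - 8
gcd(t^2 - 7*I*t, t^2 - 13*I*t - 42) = t - 7*I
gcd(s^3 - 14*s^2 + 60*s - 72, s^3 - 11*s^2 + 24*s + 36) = s^2 - 12*s + 36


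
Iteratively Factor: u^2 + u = (u)*(u + 1)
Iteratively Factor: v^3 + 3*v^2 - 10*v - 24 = (v - 3)*(v^2 + 6*v + 8) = (v - 3)*(v + 4)*(v + 2)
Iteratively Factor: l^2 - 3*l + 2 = (l - 1)*(l - 2)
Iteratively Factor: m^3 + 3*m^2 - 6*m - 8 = (m + 1)*(m^2 + 2*m - 8) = (m + 1)*(m + 4)*(m - 2)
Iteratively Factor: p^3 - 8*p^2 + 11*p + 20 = (p - 5)*(p^2 - 3*p - 4) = (p - 5)*(p - 4)*(p + 1)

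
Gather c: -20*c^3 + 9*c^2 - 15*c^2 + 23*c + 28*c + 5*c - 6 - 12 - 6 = -20*c^3 - 6*c^2 + 56*c - 24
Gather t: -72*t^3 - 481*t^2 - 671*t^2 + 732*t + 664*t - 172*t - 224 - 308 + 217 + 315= -72*t^3 - 1152*t^2 + 1224*t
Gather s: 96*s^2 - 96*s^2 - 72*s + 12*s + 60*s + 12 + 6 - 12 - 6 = 0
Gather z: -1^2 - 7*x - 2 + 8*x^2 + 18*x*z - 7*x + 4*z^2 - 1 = 8*x^2 + 18*x*z - 14*x + 4*z^2 - 4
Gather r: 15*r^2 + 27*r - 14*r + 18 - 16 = 15*r^2 + 13*r + 2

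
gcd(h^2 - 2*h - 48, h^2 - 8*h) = h - 8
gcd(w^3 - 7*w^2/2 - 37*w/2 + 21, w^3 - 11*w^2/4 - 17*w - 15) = w - 6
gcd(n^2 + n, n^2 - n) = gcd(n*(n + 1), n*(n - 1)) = n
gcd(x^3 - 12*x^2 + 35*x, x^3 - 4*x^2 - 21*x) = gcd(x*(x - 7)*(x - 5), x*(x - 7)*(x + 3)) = x^2 - 7*x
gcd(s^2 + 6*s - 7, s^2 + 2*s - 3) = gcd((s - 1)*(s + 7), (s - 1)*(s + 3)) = s - 1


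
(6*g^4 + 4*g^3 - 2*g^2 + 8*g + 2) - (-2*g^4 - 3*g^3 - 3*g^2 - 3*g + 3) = 8*g^4 + 7*g^3 + g^2 + 11*g - 1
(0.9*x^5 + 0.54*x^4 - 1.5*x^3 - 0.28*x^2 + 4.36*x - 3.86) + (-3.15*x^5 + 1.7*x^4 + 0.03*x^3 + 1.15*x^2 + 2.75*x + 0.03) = -2.25*x^5 + 2.24*x^4 - 1.47*x^3 + 0.87*x^2 + 7.11*x - 3.83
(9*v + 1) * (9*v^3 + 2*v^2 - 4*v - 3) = 81*v^4 + 27*v^3 - 34*v^2 - 31*v - 3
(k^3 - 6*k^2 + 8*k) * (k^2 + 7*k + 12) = k^5 + k^4 - 22*k^3 - 16*k^2 + 96*k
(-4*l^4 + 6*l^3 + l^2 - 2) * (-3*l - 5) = 12*l^5 + 2*l^4 - 33*l^3 - 5*l^2 + 6*l + 10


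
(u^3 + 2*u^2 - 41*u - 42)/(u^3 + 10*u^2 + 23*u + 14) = (u - 6)/(u + 2)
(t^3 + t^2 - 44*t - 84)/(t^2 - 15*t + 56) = (t^2 + 8*t + 12)/(t - 8)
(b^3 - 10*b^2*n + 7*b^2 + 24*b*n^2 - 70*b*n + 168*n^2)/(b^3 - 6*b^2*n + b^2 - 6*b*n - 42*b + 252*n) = (b - 4*n)/(b - 6)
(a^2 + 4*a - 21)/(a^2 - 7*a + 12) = (a + 7)/(a - 4)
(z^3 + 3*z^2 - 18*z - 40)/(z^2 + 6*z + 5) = (z^2 - 2*z - 8)/(z + 1)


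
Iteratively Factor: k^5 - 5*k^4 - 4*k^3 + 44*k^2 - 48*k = (k - 4)*(k^4 - k^3 - 8*k^2 + 12*k) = (k - 4)*(k + 3)*(k^3 - 4*k^2 + 4*k) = (k - 4)*(k - 2)*(k + 3)*(k^2 - 2*k) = (k - 4)*(k - 2)^2*(k + 3)*(k)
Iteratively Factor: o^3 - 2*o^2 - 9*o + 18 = (o - 2)*(o^2 - 9) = (o - 3)*(o - 2)*(o + 3)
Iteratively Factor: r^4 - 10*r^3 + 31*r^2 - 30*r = (r)*(r^3 - 10*r^2 + 31*r - 30) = r*(r - 2)*(r^2 - 8*r + 15) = r*(r - 5)*(r - 2)*(r - 3)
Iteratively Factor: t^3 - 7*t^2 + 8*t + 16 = (t + 1)*(t^2 - 8*t + 16) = (t - 4)*(t + 1)*(t - 4)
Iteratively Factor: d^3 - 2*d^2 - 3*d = (d)*(d^2 - 2*d - 3) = d*(d + 1)*(d - 3)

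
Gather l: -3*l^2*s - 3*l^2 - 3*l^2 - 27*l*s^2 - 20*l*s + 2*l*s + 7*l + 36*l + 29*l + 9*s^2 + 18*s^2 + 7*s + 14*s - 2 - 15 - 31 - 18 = l^2*(-3*s - 6) + l*(-27*s^2 - 18*s + 72) + 27*s^2 + 21*s - 66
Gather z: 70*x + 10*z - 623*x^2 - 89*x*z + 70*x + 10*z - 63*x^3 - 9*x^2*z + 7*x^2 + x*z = -63*x^3 - 616*x^2 + 140*x + z*(-9*x^2 - 88*x + 20)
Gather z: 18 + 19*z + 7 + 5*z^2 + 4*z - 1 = 5*z^2 + 23*z + 24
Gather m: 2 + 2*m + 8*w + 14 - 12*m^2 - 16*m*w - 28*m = -12*m^2 + m*(-16*w - 26) + 8*w + 16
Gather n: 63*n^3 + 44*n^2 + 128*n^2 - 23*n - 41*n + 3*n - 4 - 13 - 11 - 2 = 63*n^3 + 172*n^2 - 61*n - 30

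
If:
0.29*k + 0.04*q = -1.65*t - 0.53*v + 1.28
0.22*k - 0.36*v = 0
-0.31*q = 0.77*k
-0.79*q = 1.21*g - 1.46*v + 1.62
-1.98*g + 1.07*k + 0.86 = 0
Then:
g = 0.96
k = 0.97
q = -2.42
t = 0.47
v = 0.60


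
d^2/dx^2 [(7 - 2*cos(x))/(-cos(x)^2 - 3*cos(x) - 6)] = 2*(-18*(1 - cos(2*x))^2*cos(x) + 34*(1 - cos(2*x))^2 - 1163*cos(x) - 86*cos(2*x) + 123*cos(3*x) + 4*cos(5*x) - 678)/(6*cos(x) + cos(2*x) + 13)^3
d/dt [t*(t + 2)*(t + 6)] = 3*t^2 + 16*t + 12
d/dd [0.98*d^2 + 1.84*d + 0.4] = 1.96*d + 1.84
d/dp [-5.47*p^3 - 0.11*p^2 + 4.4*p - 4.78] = -16.41*p^2 - 0.22*p + 4.4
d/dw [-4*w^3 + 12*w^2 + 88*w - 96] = -12*w^2 + 24*w + 88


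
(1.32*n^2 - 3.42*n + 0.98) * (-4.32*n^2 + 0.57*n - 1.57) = -5.7024*n^4 + 15.5268*n^3 - 8.2554*n^2 + 5.928*n - 1.5386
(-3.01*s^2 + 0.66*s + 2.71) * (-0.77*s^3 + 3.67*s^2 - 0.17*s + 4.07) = 2.3177*s^5 - 11.5549*s^4 + 0.8472*s^3 - 2.4172*s^2 + 2.2255*s + 11.0297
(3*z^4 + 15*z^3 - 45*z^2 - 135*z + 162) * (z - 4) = 3*z^5 + 3*z^4 - 105*z^3 + 45*z^2 + 702*z - 648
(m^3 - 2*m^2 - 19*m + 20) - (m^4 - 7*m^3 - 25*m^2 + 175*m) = -m^4 + 8*m^3 + 23*m^2 - 194*m + 20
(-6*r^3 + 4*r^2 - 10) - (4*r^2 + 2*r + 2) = -6*r^3 - 2*r - 12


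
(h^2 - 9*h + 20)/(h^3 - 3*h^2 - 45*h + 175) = (h - 4)/(h^2 + 2*h - 35)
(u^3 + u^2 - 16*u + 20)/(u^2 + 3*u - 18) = (u^3 + u^2 - 16*u + 20)/(u^2 + 3*u - 18)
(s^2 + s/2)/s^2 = (s + 1/2)/s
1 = 1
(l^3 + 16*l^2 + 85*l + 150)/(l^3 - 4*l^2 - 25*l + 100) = (l^2 + 11*l + 30)/(l^2 - 9*l + 20)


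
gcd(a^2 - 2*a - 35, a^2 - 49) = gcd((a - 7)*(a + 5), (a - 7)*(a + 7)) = a - 7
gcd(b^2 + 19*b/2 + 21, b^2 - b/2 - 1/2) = 1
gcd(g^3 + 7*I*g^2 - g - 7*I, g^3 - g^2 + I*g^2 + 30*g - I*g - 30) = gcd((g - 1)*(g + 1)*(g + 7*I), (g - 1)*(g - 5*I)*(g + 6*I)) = g - 1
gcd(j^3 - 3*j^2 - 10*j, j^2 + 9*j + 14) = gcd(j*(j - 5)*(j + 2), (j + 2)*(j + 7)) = j + 2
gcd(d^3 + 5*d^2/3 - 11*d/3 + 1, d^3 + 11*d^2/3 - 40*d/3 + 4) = d - 1/3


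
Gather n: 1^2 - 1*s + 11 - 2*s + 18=30 - 3*s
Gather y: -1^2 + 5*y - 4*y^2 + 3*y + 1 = -4*y^2 + 8*y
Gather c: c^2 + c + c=c^2 + 2*c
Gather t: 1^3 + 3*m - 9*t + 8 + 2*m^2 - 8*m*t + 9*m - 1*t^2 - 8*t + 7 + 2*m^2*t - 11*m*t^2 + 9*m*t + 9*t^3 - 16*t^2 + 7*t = 2*m^2 + 12*m + 9*t^3 + t^2*(-11*m - 17) + t*(2*m^2 + m - 10) + 16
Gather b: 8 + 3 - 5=6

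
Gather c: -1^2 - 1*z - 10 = -z - 11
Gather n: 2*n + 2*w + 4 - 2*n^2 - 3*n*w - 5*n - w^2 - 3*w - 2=-2*n^2 + n*(-3*w - 3) - w^2 - w + 2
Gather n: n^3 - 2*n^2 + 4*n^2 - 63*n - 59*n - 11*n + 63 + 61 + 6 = n^3 + 2*n^2 - 133*n + 130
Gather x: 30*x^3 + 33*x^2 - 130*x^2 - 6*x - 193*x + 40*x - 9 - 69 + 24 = 30*x^3 - 97*x^2 - 159*x - 54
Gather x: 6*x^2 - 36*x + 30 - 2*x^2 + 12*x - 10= 4*x^2 - 24*x + 20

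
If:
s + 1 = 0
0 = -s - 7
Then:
No Solution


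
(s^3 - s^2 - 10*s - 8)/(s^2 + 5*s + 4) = (s^2 - 2*s - 8)/(s + 4)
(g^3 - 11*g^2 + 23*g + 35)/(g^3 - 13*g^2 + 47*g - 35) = (g + 1)/(g - 1)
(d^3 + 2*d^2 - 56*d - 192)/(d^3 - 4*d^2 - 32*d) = (d + 6)/d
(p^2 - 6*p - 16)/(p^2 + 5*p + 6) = (p - 8)/(p + 3)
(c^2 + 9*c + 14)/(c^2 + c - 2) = (c + 7)/(c - 1)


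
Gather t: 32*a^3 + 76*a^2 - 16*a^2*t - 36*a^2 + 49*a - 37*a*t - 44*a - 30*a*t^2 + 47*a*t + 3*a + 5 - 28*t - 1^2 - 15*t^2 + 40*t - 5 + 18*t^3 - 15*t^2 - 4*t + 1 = 32*a^3 + 40*a^2 + 8*a + 18*t^3 + t^2*(-30*a - 30) + t*(-16*a^2 + 10*a + 8)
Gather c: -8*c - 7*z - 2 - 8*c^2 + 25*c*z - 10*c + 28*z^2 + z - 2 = -8*c^2 + c*(25*z - 18) + 28*z^2 - 6*z - 4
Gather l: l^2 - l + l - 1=l^2 - 1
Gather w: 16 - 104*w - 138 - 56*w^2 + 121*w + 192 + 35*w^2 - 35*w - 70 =-21*w^2 - 18*w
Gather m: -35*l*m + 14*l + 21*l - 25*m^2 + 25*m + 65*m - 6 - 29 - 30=35*l - 25*m^2 + m*(90 - 35*l) - 65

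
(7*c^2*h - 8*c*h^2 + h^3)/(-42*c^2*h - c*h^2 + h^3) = (-c + h)/(6*c + h)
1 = 1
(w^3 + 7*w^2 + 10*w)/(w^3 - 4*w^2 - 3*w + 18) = w*(w + 5)/(w^2 - 6*w + 9)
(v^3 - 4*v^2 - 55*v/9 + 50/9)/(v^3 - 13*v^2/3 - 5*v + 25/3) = (v - 2/3)/(v - 1)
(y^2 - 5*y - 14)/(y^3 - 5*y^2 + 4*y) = (y^2 - 5*y - 14)/(y*(y^2 - 5*y + 4))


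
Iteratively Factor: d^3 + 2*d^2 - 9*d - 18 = (d - 3)*(d^2 + 5*d + 6) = (d - 3)*(d + 2)*(d + 3)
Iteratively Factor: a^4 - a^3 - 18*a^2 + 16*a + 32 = (a + 4)*(a^3 - 5*a^2 + 2*a + 8) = (a - 4)*(a + 4)*(a^2 - a - 2) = (a - 4)*(a + 1)*(a + 4)*(a - 2)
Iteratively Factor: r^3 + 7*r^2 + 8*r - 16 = (r - 1)*(r^2 + 8*r + 16) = (r - 1)*(r + 4)*(r + 4)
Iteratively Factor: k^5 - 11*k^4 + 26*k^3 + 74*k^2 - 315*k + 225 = (k - 5)*(k^4 - 6*k^3 - 4*k^2 + 54*k - 45) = (k - 5)*(k - 1)*(k^3 - 5*k^2 - 9*k + 45) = (k - 5)*(k - 3)*(k - 1)*(k^2 - 2*k - 15) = (k - 5)^2*(k - 3)*(k - 1)*(k + 3)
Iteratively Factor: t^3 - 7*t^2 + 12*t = (t)*(t^2 - 7*t + 12) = t*(t - 4)*(t - 3)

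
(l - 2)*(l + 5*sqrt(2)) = l^2 - 2*l + 5*sqrt(2)*l - 10*sqrt(2)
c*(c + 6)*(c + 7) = c^3 + 13*c^2 + 42*c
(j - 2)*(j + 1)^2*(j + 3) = j^4 + 3*j^3 - 3*j^2 - 11*j - 6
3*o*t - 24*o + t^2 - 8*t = (3*o + t)*(t - 8)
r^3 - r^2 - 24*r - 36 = (r - 6)*(r + 2)*(r + 3)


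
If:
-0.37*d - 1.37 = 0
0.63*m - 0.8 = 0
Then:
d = -3.70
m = 1.27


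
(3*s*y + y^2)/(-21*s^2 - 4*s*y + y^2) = y/(-7*s + y)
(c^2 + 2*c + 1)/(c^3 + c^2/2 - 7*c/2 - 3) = 2*(c + 1)/(2*c^2 - c - 6)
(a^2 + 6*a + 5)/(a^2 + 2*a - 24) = (a^2 + 6*a + 5)/(a^2 + 2*a - 24)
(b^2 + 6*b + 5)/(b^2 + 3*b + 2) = (b + 5)/(b + 2)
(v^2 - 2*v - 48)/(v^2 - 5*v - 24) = (v + 6)/(v + 3)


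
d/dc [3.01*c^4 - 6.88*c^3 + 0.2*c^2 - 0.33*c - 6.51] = 12.04*c^3 - 20.64*c^2 + 0.4*c - 0.33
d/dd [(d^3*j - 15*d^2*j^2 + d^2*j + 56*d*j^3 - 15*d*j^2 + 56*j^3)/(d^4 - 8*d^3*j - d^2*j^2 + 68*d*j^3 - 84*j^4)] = j*(-d^3 + 14*d^2*j - 2*d^2 + 12*d*j^2 + 21*d*j + 48*j^3 + 26*j^2)/(d^5 - 15*d^3*j^2 + 10*d^2*j^3 + 60*d*j^4 - 72*j^5)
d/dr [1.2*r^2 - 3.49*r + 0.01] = 2.4*r - 3.49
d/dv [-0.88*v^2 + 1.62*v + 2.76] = 1.62 - 1.76*v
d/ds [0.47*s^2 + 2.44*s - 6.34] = 0.94*s + 2.44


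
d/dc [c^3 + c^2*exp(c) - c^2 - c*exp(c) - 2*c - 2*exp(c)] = c^2*exp(c) + 3*c^2 + c*exp(c) - 2*c - 3*exp(c) - 2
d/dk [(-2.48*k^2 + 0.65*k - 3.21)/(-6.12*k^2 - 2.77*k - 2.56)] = (10.8476*k^2 - 26.5928*k - 10.5557)/(37.4544*k^4 + 33.9048*k^3 + 39.0073*k^2 + 14.1824*k + 6.5536)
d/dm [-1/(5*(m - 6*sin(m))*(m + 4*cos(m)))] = ((1 - 4*sin(m))*(m - 6*sin(m)) + (1 - 6*cos(m))*(m + 4*cos(m)))/(5*(m - 6*sin(m))^2*(m + 4*cos(m))^2)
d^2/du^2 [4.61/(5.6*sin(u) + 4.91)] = (-144.5696*sin(u)^2 + 126.75656*sin(u) + 289.1392)/(5.6*sin(u) + 4.91)^3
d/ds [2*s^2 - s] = 4*s - 1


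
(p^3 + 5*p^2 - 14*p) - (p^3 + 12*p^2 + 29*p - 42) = -7*p^2 - 43*p + 42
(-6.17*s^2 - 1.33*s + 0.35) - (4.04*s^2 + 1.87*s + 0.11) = -10.21*s^2 - 3.2*s + 0.24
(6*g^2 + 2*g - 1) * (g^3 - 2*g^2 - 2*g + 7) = 6*g^5 - 10*g^4 - 17*g^3 + 40*g^2 + 16*g - 7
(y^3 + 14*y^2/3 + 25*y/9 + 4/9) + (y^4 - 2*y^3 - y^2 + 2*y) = y^4 - y^3 + 11*y^2/3 + 43*y/9 + 4/9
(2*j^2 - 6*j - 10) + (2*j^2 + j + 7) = 4*j^2 - 5*j - 3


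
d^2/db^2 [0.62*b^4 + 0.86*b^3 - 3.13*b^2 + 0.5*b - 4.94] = 7.44*b^2 + 5.16*b - 6.26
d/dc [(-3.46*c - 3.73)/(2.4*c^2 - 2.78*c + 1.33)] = (8.304*c^2 + 17.904*c - 14.9712)/(5.76*c^4 - 13.344*c^3 + 14.1124*c^2 - 7.3948*c + 1.7689)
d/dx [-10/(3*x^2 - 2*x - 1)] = 20*(3*x - 1)/(-3*x^2 + 2*x + 1)^2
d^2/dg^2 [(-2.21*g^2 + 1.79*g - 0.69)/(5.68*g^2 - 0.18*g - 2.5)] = (110.980384*g^3 - 321.858336*g^2 + 156.740736*g - 48.876712)/(183.250432*g^6 - 17.421696*g^5 - 241.415904*g^4 + 15.330168*g^3 + 106.257*g^2 - 3.375*g - 15.625)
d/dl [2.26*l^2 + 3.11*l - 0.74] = 4.52*l + 3.11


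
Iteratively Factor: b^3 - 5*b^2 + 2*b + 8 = (b - 2)*(b^2 - 3*b - 4) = (b - 4)*(b - 2)*(b + 1)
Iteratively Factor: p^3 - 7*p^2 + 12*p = (p)*(p^2 - 7*p + 12) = p*(p - 4)*(p - 3)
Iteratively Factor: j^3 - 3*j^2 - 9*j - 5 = (j + 1)*(j^2 - 4*j - 5) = (j - 5)*(j + 1)*(j + 1)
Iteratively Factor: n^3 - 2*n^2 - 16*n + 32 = (n - 4)*(n^2 + 2*n - 8) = (n - 4)*(n + 4)*(n - 2)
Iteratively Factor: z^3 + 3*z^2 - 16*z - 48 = (z - 4)*(z^2 + 7*z + 12) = (z - 4)*(z + 3)*(z + 4)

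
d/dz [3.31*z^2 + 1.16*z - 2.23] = 6.62*z + 1.16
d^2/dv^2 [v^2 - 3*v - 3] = 2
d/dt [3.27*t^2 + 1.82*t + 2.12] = 6.54*t + 1.82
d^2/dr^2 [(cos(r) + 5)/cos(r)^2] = (5*cos(r) - 40*cos(2*r) - cos(3*r) + 80)/(4*cos(r)^4)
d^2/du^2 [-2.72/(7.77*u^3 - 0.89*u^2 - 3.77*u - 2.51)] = ((126.8064*u - 4.8416)*(-7.77*u^3 + 0.89*u^2 + 3.77*u + 2.51) + 2.72*(-46.62*u^2 + 3.56*u + 7.54)*(-23.31*u^2 + 1.78*u + 3.77))/(-7.77*u^3 + 0.89*u^2 + 3.77*u + 2.51)^3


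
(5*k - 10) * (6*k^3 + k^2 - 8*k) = 30*k^4 - 55*k^3 - 50*k^2 + 80*k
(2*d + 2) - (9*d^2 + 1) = -9*d^2 + 2*d + 1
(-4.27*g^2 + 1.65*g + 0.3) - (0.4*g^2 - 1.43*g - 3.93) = -4.67*g^2 + 3.08*g + 4.23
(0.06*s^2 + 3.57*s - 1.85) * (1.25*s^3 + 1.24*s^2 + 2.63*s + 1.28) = 0.075*s^5 + 4.5369*s^4 + 2.2721*s^3 + 7.1719*s^2 - 0.2959*s - 2.368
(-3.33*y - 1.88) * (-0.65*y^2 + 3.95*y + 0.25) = 2.1645*y^3 - 11.9315*y^2 - 8.2585*y - 0.47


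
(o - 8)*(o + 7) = o^2 - o - 56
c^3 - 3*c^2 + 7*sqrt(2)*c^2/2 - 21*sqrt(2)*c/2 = c*(c - 3)*(c + 7*sqrt(2)/2)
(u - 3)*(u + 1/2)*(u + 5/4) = u^3 - 5*u^2/4 - 37*u/8 - 15/8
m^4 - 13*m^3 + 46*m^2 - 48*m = m*(m - 8)*(m - 3)*(m - 2)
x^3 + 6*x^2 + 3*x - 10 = (x - 1)*(x + 2)*(x + 5)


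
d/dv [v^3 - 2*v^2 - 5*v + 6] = 3*v^2 - 4*v - 5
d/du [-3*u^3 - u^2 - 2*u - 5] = -9*u^2 - 2*u - 2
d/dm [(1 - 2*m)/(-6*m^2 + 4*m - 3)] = 2*(-6*m^2 + 6*m + 1)/(36*m^4 - 48*m^3 + 52*m^2 - 24*m + 9)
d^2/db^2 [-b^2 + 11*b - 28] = -2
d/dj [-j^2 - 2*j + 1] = -2*j - 2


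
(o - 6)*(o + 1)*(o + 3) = o^3 - 2*o^2 - 21*o - 18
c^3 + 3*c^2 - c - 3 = (c - 1)*(c + 1)*(c + 3)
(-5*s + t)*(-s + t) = 5*s^2 - 6*s*t + t^2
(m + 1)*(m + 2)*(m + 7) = m^3 + 10*m^2 + 23*m + 14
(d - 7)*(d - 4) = d^2 - 11*d + 28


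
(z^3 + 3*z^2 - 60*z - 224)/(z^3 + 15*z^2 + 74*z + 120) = (z^2 - z - 56)/(z^2 + 11*z + 30)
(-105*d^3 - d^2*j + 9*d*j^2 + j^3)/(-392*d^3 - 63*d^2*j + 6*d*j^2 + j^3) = (15*d^2 - 2*d*j - j^2)/(56*d^2 + d*j - j^2)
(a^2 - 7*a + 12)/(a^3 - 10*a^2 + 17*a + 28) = (a - 3)/(a^2 - 6*a - 7)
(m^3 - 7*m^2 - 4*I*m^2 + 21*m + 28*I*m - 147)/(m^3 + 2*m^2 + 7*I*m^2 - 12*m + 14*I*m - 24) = (m^2 + m*(-7 - 7*I) + 49*I)/(m^2 + m*(2 + 4*I) + 8*I)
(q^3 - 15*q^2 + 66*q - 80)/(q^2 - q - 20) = (q^2 - 10*q + 16)/(q + 4)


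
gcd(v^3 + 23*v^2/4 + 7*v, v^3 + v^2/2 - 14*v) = v^2 + 4*v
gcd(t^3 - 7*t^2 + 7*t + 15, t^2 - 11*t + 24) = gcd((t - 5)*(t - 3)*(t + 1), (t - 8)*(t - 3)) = t - 3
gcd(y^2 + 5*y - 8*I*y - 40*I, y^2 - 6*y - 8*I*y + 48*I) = y - 8*I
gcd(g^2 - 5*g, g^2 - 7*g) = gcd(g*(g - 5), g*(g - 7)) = g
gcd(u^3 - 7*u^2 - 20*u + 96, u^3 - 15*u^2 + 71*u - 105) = u - 3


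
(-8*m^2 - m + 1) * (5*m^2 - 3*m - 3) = -40*m^4 + 19*m^3 + 32*m^2 - 3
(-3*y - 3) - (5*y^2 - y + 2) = -5*y^2 - 2*y - 5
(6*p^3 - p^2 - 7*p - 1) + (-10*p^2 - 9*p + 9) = 6*p^3 - 11*p^2 - 16*p + 8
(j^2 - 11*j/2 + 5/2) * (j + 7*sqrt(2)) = j^3 - 11*j^2/2 + 7*sqrt(2)*j^2 - 77*sqrt(2)*j/2 + 5*j/2 + 35*sqrt(2)/2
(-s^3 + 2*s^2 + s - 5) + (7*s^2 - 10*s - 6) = -s^3 + 9*s^2 - 9*s - 11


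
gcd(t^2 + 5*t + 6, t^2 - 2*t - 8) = t + 2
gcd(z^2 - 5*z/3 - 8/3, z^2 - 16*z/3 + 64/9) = z - 8/3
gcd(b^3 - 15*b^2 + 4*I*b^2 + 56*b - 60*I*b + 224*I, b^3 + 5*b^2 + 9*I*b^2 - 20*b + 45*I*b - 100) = b + 4*I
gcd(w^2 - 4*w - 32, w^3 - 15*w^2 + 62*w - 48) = w - 8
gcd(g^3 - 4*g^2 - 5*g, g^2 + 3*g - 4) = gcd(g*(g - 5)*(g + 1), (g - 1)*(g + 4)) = 1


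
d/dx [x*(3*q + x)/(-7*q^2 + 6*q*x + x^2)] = (-2*x*(3*q + x)^2 + (3*q + 2*x)*(-7*q^2 + 6*q*x + x^2))/(-7*q^2 + 6*q*x + x^2)^2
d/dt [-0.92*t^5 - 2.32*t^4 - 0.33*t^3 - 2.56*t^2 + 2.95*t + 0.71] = -4.6*t^4 - 9.28*t^3 - 0.99*t^2 - 5.12*t + 2.95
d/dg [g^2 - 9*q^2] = 2*g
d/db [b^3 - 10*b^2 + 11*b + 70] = 3*b^2 - 20*b + 11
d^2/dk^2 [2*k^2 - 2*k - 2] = 4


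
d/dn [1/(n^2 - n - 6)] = (1 - 2*n)/(-n^2 + n + 6)^2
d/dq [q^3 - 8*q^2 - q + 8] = 3*q^2 - 16*q - 1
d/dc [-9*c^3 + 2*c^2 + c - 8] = -27*c^2 + 4*c + 1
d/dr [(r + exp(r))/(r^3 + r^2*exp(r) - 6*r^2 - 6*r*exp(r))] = 2*(3 - r)/(r^2*(r^2 - 12*r + 36))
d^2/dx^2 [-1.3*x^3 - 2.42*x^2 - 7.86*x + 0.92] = -7.8*x - 4.84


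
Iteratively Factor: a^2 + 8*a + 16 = (a + 4)*(a + 4)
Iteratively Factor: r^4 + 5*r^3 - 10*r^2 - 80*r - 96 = (r + 2)*(r^3 + 3*r^2 - 16*r - 48) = (r - 4)*(r + 2)*(r^2 + 7*r + 12) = (r - 4)*(r + 2)*(r + 3)*(r + 4)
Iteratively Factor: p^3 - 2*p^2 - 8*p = (p - 4)*(p^2 + 2*p) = p*(p - 4)*(p + 2)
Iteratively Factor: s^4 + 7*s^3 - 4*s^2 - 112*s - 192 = (s - 4)*(s^3 + 11*s^2 + 40*s + 48) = (s - 4)*(s + 4)*(s^2 + 7*s + 12) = (s - 4)*(s + 4)^2*(s + 3)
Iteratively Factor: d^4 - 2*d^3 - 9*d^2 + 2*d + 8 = (d - 4)*(d^3 + 2*d^2 - d - 2) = (d - 4)*(d - 1)*(d^2 + 3*d + 2) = (d - 4)*(d - 1)*(d + 2)*(d + 1)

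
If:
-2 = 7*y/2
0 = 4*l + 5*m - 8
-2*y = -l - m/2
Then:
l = -68/21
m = 88/21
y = -4/7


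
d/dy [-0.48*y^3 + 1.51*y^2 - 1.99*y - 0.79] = -1.44*y^2 + 3.02*y - 1.99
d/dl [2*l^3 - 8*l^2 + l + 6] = 6*l^2 - 16*l + 1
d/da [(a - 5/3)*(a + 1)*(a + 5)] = 3*a^2 + 26*a/3 - 5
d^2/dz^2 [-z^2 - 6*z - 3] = -2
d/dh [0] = 0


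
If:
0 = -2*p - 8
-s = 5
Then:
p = -4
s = -5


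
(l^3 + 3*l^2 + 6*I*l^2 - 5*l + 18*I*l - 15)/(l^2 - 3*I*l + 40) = (l^2 + l*(3 + I) + 3*I)/(l - 8*I)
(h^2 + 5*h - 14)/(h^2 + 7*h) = (h - 2)/h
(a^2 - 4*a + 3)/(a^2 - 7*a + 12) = (a - 1)/(a - 4)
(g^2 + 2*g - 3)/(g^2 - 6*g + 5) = (g + 3)/(g - 5)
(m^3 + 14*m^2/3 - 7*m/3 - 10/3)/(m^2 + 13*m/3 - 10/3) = (3*m^2 - m - 2)/(3*m - 2)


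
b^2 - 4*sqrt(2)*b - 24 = (b - 6*sqrt(2))*(b + 2*sqrt(2))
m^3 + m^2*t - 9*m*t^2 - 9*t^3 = (m - 3*t)*(m + t)*(m + 3*t)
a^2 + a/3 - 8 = (a - 8/3)*(a + 3)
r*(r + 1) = r^2 + r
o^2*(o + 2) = o^3 + 2*o^2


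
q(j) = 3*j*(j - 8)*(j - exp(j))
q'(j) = 3*j*(1 - exp(j))*(j - 8) + 3*j*(j - exp(j)) + 3*(j - 8)*(j - exp(j))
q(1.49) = 85.76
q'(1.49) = 144.40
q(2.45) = 372.78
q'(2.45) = 516.91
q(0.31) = 7.53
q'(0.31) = 25.92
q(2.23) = 272.91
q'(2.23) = 395.47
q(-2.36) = -180.03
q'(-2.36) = 160.08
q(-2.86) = -271.83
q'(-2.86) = 207.92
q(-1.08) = -41.76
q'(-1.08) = 62.70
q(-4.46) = -745.48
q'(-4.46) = 391.76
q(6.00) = 14307.44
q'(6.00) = 9718.29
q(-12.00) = -8640.00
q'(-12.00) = 1872.00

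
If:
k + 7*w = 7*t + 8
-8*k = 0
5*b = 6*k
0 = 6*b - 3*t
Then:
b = 0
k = 0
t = 0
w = 8/7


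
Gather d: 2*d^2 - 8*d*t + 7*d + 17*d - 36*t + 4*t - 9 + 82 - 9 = 2*d^2 + d*(24 - 8*t) - 32*t + 64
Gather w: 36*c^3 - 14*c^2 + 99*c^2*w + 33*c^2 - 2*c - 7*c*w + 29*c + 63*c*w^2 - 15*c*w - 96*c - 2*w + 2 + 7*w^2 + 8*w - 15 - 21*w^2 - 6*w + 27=36*c^3 + 19*c^2 - 69*c + w^2*(63*c - 14) + w*(99*c^2 - 22*c) + 14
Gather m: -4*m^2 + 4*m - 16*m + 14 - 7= -4*m^2 - 12*m + 7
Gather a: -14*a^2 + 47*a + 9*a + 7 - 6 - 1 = -14*a^2 + 56*a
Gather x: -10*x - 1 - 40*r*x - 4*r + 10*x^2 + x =-4*r + 10*x^2 + x*(-40*r - 9) - 1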